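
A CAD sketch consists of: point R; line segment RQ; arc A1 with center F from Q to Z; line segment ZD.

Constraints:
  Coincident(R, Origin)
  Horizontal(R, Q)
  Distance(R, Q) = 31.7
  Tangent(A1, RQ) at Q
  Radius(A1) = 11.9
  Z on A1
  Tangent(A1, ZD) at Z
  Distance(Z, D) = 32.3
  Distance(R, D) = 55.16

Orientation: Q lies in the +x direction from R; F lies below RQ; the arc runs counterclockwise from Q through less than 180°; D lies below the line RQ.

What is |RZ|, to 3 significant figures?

25.6

R is at the origin; RQ is horizontal with |RQ| = 31.7 and Q on the +x side, so Q = (31.7, 0.00). Tangency of A1 to RQ means the radius FQ is perpendicular to RQ, so F = Q + (0, -11.9) = (31.7, -11.9). Since FZ ⟂ ZD (tangency), |FD| = √(11.9² + 32.3²) = 34.4 regardless of where Z sits on A1. So D lies on both circle(R, 55.16) and circle(F, 34.4); the below-RQ intersection is D = (30.0, -46.3). Z is the foot of the tangent from D: Z = (20.3, -15.5).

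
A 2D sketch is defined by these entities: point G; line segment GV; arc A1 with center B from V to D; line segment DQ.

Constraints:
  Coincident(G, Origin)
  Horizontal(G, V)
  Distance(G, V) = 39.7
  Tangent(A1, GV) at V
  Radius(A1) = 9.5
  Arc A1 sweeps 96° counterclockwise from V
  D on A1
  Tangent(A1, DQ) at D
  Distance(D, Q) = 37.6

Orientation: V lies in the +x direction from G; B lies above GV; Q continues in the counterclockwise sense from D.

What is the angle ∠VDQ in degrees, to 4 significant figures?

132.0°

G is at the origin; GV is horizontal with |GV| = 39.7 and V on the +x side, so V = (39.70, 0.000). A1 meets GV tangentially, so BV is at right angles to GV, so B = V + (0, 9.5) = (39.70, 9.500). On A1, V sits at bearing -90° from B; a 96° counterclockwise sweep puts D at bearing 6°, so D = B + 9.5·(cos 6°, sin 6°) = (49.15, 10.49). Tangency of A1 to DQ means the radius BD is perpendicular to DQ, so DQ runs along (−sin 6°, cos 6°); with |DQ| = 37.6, Q = (45.22, 47.89). Then cos ∠VDQ = DV·DQ / (|DV||DQ|), giving 132.0°.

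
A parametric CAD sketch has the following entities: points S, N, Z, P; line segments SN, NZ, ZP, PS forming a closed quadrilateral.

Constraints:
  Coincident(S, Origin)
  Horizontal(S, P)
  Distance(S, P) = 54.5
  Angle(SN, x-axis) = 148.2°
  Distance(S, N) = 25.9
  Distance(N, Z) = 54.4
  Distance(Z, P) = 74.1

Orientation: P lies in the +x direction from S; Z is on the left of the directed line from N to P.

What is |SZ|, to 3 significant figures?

59.1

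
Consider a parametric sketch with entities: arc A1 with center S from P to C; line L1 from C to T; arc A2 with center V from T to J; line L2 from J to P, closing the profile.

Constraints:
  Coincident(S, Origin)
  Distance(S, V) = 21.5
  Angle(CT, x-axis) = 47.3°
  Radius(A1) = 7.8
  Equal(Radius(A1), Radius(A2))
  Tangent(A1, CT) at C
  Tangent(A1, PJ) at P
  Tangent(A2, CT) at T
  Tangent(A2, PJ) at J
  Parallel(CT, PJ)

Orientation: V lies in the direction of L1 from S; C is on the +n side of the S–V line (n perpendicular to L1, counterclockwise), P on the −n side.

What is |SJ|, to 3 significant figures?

22.9

The slot axis is L1's direction at 47.3°, so u = (cos 47.3°, sin 47.3°) = (0.678, 0.735) and n = (−sin 47.3°, cos 47.3°) = (-0.735, 0.678). S is at the origin and V lies 21.5 along u from S, so V = 21.5·u = (14.6, 15.8). Tangency of A1 to both parallel lines with radius 7.8 puts C and P at S ± 7.8·n: C = (-5.73, 5.29), P = (5.73, -5.29). Equal radii place T and J the same way about V: T = V + 7.8·n = (8.85, 21.1), J = V − 7.8·n = (20.3, 10.5). Then |SJ| = |J − S| = 22.9.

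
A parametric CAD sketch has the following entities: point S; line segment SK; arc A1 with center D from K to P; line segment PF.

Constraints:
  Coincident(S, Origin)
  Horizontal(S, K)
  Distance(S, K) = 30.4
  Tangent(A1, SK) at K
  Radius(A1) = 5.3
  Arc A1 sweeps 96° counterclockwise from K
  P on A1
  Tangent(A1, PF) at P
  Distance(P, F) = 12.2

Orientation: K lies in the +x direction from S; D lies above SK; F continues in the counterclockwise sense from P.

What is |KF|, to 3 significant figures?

18.4

On A1, K sits at bearing -90° from D; a 96° counterclockwise sweep puts P at bearing 6°, so P = D + 5.3·(cos 6°, sin 6°) = (35.7, 5.85). Since A1 is tangent to PF there, DP ⟂ PF, so PF runs along (−sin 6°, cos 6°); with |PF| = 12.2, F = (34.4, 18.0). Then |KF| = |F − K| = 18.4.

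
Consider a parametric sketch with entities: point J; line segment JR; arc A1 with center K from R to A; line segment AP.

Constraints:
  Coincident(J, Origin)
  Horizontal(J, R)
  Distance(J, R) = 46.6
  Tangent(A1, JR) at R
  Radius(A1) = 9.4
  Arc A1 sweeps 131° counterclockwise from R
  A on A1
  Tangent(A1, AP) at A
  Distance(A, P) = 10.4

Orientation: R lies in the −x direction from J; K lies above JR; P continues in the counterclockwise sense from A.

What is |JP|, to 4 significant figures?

51.91

J is at the origin; J and R share the same y with |JR| = 46.6 and R on the −x side, so R = (-46.60, 0.000). The tangent condition forces KR to be normal to JR, so K = R + (0, 9.4) = (-46.60, 9.400). On A1, R sits at bearing -90° from K; a 131° counterclockwise sweep puts A at bearing 41°, so A = K + 9.4·(cos 41°, sin 41°) = (-39.51, 15.57). A1 meets AP tangentially, so KA is at right angles to AP, so AP runs along (−sin 41°, cos 41°); with |AP| = 10.4, P = (-46.33, 23.42). Then |JP| = |P − J| = 51.91.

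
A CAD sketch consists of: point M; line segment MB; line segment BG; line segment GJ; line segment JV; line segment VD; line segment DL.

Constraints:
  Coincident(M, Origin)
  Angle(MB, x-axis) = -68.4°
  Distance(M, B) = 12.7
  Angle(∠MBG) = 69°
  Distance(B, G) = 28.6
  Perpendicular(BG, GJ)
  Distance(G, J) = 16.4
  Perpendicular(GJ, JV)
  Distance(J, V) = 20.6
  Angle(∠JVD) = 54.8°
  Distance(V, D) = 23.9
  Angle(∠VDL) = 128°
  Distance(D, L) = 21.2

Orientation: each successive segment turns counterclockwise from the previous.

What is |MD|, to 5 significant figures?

22.832

GJ ⟂ JV, so JV runs at -137.40°; with |JV| = 20.6, V = (-0.53681, 5.6788). ∠JVD = 54.8° gives VD at -12.200° from the x-axis; with |VD| = 23.9, D = (22.823, 0.62818). Then |MD| = |D − M| = 22.832.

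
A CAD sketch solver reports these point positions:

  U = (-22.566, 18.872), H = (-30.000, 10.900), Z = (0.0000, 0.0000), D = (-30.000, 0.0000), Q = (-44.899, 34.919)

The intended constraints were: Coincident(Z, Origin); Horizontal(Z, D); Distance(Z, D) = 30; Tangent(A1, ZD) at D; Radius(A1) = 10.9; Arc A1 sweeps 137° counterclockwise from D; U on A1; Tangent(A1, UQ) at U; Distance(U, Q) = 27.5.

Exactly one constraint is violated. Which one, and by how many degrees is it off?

Tangent(A1, UQ) at U — off by 7.30°.

Z = (0.00, 0.00) ✓; Z.y = 0.00, D.y = 0.00 ✓; |ZD| = 30.00 ✓; ∠(HD, DZ) = 90.00° ✓; |HD| = 10.90 ✓; bearing(H→U) − bearing(H→D) = 137.0° ✓; |HU| = 10.90 ✓; ∠(HU, UQ) = 82.70° ✗; |UQ| = 27.50 ✓.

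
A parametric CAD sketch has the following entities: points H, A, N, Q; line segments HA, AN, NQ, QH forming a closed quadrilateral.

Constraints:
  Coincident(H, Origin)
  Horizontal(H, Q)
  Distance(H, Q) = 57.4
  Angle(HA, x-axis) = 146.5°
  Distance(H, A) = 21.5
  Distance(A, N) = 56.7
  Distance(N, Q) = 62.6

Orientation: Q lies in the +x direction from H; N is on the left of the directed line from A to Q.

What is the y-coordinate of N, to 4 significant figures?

51.83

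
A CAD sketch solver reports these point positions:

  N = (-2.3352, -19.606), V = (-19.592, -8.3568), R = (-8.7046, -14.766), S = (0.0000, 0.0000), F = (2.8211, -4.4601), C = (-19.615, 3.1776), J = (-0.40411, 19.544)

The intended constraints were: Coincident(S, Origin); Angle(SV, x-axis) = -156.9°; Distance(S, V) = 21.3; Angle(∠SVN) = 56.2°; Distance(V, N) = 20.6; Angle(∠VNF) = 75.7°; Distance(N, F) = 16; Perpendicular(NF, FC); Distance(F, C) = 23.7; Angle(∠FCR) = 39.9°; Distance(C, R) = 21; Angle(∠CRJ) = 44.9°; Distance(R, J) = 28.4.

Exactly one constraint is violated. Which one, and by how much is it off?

Distance(R, J) = 28.4 — off by 6.90.

S = (0.00, 0.00) ✓; SV at -156.9° ✓; |SV| = 21.30 ✓; ∠SVN = 56.20° ✓; |VN| = 20.60 ✓; ∠VNF = 75.70° ✓; |NF| = 16.00 ✓; ∠(NF, FC) = 90.00° ✓; |FC| = 23.70 ✓; ∠FCR = 39.90° ✓; |CR| = 21.00 ✓; ∠CRJ = 44.90° ✓; |RJ| = 35.30 ✗.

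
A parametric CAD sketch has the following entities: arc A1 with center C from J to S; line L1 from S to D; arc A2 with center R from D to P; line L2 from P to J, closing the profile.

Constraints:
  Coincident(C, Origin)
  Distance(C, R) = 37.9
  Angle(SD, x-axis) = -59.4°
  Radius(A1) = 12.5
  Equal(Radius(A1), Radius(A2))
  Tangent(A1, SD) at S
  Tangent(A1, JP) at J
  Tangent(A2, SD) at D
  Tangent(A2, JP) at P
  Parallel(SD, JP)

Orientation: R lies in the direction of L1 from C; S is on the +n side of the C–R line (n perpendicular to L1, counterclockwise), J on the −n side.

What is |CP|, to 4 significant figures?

39.91

The slot axis is L1's direction at -59.4°, so u = (cos -59.4°, sin -59.4°) = (0.5090, -0.8607) and n = (−sin -59.4°, cos -59.4°) = (0.8607, 0.5090). C is at the origin and R lies 37.9 along u from C, so R = 37.9·u = (19.29, -32.62). Tangency of A1 to both parallel lines with radius 12.5 puts S and J at C ± 12.5·n: S = (10.76, 6.363), J = (-10.76, -6.363). Equal radii place D and P the same way about R: D = R + 12.5·n = (30.05, -26.26), P = R − 12.5·n = (8.533, -38.99). Then |CP| = |P − C| = 39.91.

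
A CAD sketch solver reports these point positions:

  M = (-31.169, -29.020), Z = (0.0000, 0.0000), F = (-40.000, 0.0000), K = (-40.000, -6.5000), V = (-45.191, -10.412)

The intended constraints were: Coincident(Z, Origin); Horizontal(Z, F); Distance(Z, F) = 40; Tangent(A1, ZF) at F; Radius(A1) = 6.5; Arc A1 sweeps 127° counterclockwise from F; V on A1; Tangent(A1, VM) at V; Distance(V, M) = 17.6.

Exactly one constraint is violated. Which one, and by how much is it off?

Distance(V, M) = 17.6 — off by 5.70.

Z = (0.00, 0.00) ✓; Z.y = 0.00, F.y = 0.00 ✓; |ZF| = 40.00 ✓; ∠(KF, FZ) = 90.00° ✓; |KF| = 6.500 ✓; bearing(K→V) − bearing(K→F) = 127.0° ✓; |KV| = 6.500 ✓; ∠(KV, VM) = 90.00° ✓; |VM| = 23.30 ✗.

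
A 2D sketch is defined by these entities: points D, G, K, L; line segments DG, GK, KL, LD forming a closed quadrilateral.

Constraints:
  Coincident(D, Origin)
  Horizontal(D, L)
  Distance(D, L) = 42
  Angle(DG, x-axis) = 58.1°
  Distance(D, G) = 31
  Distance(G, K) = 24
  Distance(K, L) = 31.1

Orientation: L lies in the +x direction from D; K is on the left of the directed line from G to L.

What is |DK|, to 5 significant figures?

50.557

D is at the origin; DL is horizontal with |DL| = 42.0 and L in +x, so L = (42.0, 0). DG runs at 58.1° with |DG| = 31.0, so G = (16.382, 26.318). K is determined by |GK| = 24.0 and |KL| = 31.1 together: it lies at the intersection of circle(G, 24.0) and circle(L, 31.1). With |GL| = 36.728, the foot of the radical line on GL is 13.038 from G and the perpendicular offset is √(24.0² − 13.038²) = 20.150. Taking the left-of-GL solution: K = (39.915, 31.030).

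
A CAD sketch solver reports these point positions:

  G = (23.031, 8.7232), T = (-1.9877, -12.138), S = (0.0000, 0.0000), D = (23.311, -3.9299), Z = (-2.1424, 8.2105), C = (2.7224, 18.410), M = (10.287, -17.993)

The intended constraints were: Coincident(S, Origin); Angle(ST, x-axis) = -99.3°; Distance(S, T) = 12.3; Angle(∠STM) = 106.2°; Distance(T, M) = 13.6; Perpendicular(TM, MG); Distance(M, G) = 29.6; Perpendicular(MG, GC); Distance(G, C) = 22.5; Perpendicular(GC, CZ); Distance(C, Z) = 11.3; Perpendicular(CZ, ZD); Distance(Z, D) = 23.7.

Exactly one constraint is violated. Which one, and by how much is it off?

Distance(Z, D) = 23.7 — off by 4.50.

S = (0.00, 0.00) ✓; ST at -99.30° ✓; |ST| = 12.30 ✓; ∠STM = 106.2° ✓; |TM| = 13.60 ✓; ∠(TM, MG) = 90.00° ✓; |MG| = 29.60 ✓; ∠(MG, GC) = 90.00° ✓; |GC| = 22.50 ✓; ∠(GC, CZ) = 90.00° ✓; |CZ| = 11.30 ✓; ∠(CZ, ZD) = 90.00° ✓; |ZD| = 28.20 ✗.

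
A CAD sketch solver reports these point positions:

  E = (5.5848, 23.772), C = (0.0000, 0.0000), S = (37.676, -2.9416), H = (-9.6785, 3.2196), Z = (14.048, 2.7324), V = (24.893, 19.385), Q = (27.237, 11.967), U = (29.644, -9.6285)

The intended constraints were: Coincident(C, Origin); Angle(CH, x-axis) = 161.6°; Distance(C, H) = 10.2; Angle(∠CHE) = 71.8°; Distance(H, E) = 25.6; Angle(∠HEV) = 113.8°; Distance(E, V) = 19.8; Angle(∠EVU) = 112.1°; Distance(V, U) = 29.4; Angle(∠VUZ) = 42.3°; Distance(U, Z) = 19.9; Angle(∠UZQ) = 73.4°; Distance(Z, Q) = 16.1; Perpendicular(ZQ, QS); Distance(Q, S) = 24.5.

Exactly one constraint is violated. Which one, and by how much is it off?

Distance(Q, S) = 24.5 — off by 6.30.

C = (0.00, 0.00) ✓; CH at 161.6° ✓; |CH| = 10.20 ✓; ∠CHE = 71.80° ✓; |HE| = 25.60 ✓; ∠HEV = 113.8° ✓; |EV| = 19.80 ✓; ∠EVU = 112.1° ✓; |VU| = 29.40 ✓; ∠VUZ = 42.30° ✓; |UZ| = 19.90 ✓; ∠UZQ = 73.40° ✓; |ZQ| = 16.10 ✓; ∠(ZQ, QS) = 90.00° ✓; |QS| = 18.20 ✗.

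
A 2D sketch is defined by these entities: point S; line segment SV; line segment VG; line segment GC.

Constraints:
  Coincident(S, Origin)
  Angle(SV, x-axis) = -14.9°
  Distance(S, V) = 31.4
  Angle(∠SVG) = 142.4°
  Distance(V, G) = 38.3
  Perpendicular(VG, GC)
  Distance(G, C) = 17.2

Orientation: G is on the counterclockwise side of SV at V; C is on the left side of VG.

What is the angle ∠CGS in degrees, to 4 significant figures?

73.13°

∠SVG = 142.4°, so VG runs at -14.9° + (180° − 142.4°) = 22.70° from the x-axis; with |VG| = 38.3, G = V + 38.3·(cos 22.70°, sin 22.70°) = (65.68, 6.706). VG is perpendicular to GC; with |GC| = 17.2 on the left of VG, C = G + 17.2·(-0.3859, 0.9225) = (59.04, 22.57). Then cos ∠CGS = GC·GS / (|GC||GS|), giving 73.13°.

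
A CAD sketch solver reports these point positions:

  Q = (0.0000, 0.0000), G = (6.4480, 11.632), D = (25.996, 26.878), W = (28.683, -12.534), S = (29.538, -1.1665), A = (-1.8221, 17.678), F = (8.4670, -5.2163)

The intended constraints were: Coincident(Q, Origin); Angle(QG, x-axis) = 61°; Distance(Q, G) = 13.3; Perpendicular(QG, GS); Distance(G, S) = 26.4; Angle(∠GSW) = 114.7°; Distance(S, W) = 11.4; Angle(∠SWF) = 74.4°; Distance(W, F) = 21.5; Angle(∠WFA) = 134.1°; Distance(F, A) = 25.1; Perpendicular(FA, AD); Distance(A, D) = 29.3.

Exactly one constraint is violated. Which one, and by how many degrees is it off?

Perpendicular(FA, AD) — off by 5.90°.

Q = (0.00, 0.00) ✓; QG at 61.00° ✓; |QG| = 13.30 ✓; ∠(QG, GS) = 90.00° ✓; |GS| = 26.40 ✓; ∠GSW = 114.7° ✓; |SW| = 11.40 ✓; ∠SWF = 74.40° ✓; |WF| = 21.50 ✓; ∠WFA = 134.1° ✓; |FA| = 25.10 ✓; ∠(FA, AD) = 95.90° ✗; |AD| = 29.30 ✓.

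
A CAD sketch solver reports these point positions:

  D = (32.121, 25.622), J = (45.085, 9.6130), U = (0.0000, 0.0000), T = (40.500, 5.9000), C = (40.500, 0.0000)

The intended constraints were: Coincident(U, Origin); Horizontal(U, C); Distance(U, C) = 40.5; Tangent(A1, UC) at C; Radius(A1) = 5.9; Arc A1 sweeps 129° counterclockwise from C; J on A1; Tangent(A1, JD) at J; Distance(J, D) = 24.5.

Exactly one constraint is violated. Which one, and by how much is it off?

Distance(J, D) = 24.5 — off by 3.90.

U = (0.00, 0.00) ✓; U.y = 0.00, C.y = 0.00 ✓; |UC| = 40.50 ✓; ∠(TC, CU) = 90.00° ✓; |TC| = 5.900 ✓; bearing(T→J) − bearing(T→C) = 129.0° ✓; |TJ| = 5.900 ✓; ∠(TJ, JD) = 90.00° ✓; |JD| = 20.60 ✗.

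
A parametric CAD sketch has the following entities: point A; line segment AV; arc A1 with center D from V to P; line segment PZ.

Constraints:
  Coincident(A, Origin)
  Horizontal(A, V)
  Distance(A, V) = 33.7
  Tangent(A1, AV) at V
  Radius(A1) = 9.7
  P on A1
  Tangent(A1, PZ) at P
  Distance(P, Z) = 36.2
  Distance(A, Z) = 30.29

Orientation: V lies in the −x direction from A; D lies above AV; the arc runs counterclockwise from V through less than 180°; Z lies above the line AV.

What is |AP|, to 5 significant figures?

26.669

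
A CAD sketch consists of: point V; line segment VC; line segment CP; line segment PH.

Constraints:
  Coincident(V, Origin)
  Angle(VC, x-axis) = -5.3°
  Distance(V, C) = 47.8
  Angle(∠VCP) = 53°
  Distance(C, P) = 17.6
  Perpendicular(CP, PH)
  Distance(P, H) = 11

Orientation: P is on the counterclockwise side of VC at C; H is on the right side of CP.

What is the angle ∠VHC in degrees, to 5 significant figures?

70.789°

∠VCP = 53.0°, so CP runs at -5.3° + (180° − 53.0°) = 121.70° from the x-axis; with |CP| = 17.6, P = C + 17.6·(cos 121.70°, sin 121.70°) = (38.347, 10.559). The perpendicularity gives PH at right angles to CP; with |PH| = 11.0 on the right of CP, H = P + 11.0·(0.85081, 0.52547) = (47.706, 16.339). Then cos ∠VHC = HV·HC / (|HV||HC|), giving 70.789°.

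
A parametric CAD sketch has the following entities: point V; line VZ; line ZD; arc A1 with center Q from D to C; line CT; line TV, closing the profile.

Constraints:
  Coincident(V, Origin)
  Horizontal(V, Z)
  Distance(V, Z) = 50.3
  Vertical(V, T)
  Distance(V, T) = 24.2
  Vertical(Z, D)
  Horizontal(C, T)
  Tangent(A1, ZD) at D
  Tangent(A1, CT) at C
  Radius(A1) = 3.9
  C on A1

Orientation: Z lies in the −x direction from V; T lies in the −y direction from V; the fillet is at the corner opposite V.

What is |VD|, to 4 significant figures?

54.24

V is at the origin; VZ is horizontal with |VZ| = 50.3 and Z on the −x side, so Z = (-50.30, 0.000). VT is vertical with |VT| = 24.2 and T on the −y side, so T = (0.000, -24.20). The virtual corner opposite V is at (-50.30, -24.20). Since A1 is tangent to ZD there, QD ⟂ ZD and the tangent condition forces QC to be normal to CT, with radius 3.9, so the center Q sits 3.9 in from both sides at Q = (-46.40, -20.30). That places the tangent points at D = (-50.30, -20.30) on ZD and C = (-46.40, -24.20) on CT. Then |VD| = |D − V| = 54.24.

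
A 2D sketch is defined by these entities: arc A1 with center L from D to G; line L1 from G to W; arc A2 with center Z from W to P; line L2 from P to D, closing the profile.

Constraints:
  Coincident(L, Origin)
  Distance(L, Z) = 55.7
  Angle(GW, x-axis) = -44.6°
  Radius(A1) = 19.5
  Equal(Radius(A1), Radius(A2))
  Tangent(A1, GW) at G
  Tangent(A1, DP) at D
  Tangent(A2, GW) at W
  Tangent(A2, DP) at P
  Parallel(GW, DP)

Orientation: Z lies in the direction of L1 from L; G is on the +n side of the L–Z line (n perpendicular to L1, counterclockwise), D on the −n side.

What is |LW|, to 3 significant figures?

59.0

Tangency of A1 to both parallel lines with radius 19.5 puts G and D at L ± 19.5·n: G = (13.7, 13.9), D = (-13.7, -13.9). Equal radii place W and P the same way about Z: W = Z + 19.5·n = (53.4, -25.2), P = Z − 19.5·n = (26.0, -53.0). Then |LW| = |W − L| = 59.0.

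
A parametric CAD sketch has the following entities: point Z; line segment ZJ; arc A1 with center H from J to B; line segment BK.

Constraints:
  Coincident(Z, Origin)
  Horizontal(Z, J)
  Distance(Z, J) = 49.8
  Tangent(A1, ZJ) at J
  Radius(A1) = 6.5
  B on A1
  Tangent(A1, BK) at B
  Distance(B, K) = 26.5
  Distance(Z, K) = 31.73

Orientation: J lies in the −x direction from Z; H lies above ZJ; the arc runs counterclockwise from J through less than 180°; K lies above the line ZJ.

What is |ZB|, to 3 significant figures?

45.6

Checks: |HB| = 6.500 ✓; ∠(HB, BK) = 90.00° ✓; |BK| = 26.50 ✓; |ZK| = 31.73 ✓.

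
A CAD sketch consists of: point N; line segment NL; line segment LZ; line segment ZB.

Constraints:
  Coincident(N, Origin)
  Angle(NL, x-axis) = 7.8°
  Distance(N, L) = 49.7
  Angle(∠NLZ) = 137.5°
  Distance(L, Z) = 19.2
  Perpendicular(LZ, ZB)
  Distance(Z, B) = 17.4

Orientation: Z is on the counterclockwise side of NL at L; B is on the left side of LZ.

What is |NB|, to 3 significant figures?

58.1

N is at the origin; NL runs at 7.8° with length 49.7, so L = 49.7·(cos 7.8°, sin 7.8°) = (49.2, 6.75). ∠NLZ = 137.5°, so LZ runs at 7.8° + (180° − 137.5°) = 50.3° from the x-axis; with |LZ| = 19.2, Z = L + 19.2·(cos 50.3°, sin 50.3°) = (61.5, 21.5). LZ ⟂ ZB; with |ZB| = 17.4 on the left of LZ, B = Z + 17.4·(-0.769, 0.639) = (48.1, 32.6). Then |NB| = |B − N| = 58.1.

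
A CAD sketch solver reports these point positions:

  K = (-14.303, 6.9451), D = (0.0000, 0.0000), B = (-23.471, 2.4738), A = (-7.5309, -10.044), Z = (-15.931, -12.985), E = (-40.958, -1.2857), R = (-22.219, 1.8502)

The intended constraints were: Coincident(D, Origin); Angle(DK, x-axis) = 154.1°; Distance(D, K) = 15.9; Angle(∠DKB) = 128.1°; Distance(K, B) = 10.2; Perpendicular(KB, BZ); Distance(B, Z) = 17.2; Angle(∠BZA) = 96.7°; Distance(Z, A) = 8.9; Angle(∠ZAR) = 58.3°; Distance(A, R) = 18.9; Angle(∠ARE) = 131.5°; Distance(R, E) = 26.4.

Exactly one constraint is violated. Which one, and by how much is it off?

Distance(R, E) = 26.4 — off by 7.40.

D = (0.00, 0.00) ✓; DK at 154.1° ✓; |DK| = 15.90 ✓; ∠DKB = 128.1° ✓; |KB| = 10.20 ✓; ∠(KB, BZ) = 90.00° ✓; |BZ| = 17.20 ✓; ∠BZA = 96.70° ✓; |ZA| = 8.900 ✓; ∠ZAR = 58.30° ✓; |AR| = 18.90 ✓; ∠ARE = 131.5° ✓; |RE| = 19.00 ✗.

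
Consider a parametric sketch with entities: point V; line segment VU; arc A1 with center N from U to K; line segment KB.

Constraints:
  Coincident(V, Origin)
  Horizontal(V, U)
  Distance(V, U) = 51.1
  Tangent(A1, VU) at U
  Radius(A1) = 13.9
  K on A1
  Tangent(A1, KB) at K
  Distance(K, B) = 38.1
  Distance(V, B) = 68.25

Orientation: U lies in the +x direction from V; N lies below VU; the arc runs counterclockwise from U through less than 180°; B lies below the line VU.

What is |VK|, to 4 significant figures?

40.51

V is at the origin; V and U share the same y with |VU| = 51.1 and U on the +x side, so U = (51.10, 0.000). Since A1 is tangent to VU there, NU ⟂ VU, so N = U + (0, -13.9) = (51.10, -13.90). Since NK ⟂ KB (tangency), |NB| = √(13.9² + 38.1²) = 40.56 regardless of where K sits on A1. So B lies on both circle(V, 68.25) and circle(N, 40.56); the below-VU intersection is B = (42.37, -53.51). K is the foot of the tangent from B: K = (37.32, -15.74).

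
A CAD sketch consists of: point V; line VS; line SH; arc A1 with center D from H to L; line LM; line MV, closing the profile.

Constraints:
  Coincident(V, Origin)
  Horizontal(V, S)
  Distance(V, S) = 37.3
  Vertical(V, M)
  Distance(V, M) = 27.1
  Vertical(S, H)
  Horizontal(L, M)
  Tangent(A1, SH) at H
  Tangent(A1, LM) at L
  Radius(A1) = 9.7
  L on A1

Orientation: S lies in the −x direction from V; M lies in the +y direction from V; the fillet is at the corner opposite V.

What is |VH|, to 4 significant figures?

41.16

V is at the origin; V and S share the same y with |VS| = 37.3 and S on the −x side, so S = (-37.30, 0.000). V and M share the same x with |VM| = 27.1 and M on the +y side, so M = (0.000, 27.10). The virtual corner opposite V is at (-37.30, 27.10). Since A1 is tangent to SH there, DH ⟂ SH and the tangent condition forces DL to be normal to LM, with radius 9.7, so the center D sits 9.7 in from both sides at D = (-27.60, 17.40). That places the tangent points at H = (-37.30, 17.40) on SH and L = (-27.60, 27.10) on LM. Then |VH| = |H − V| = 41.16.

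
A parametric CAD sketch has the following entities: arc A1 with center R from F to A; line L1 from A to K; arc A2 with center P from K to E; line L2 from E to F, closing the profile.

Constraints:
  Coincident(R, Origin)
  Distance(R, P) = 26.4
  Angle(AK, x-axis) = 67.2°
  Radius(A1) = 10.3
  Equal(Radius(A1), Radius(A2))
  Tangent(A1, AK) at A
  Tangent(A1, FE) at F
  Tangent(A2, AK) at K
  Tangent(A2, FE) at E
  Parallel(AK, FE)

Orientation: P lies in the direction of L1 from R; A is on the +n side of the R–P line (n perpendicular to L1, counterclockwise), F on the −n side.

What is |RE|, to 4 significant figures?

28.34

The slot axis is L1's direction at 67.2°, so u = (cos 67.2°, sin 67.2°) = (0.3875, 0.9219) and n = (−sin 67.2°, cos 67.2°) = (-0.9219, 0.3875). R is at the origin and P lies 26.4 along u from R, so P = 26.4·u = (10.23, 24.34). Tangency of A1 to both parallel lines with radius 10.3 puts A and F at R ± 10.3·n: A = (-9.495, 3.991), F = (9.495, -3.991). Equal radii place K and E the same way about P: K = P + 10.3·n = (0.7352, 28.33), E = P − 10.3·n = (19.73, 20.35). Then |RE| = |E − R| = 28.34.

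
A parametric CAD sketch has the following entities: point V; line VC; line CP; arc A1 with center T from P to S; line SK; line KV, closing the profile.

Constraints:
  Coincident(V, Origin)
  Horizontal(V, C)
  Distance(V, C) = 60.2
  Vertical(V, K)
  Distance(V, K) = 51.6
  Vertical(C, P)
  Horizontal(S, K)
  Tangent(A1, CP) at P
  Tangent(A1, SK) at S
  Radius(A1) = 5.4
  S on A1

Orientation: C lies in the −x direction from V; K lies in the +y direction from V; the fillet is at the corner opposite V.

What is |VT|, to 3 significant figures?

71.7

V and K share the same x with |VK| = 51.6 and K on the +y side, so K = (0.00, 51.6). The virtual corner opposite V is at (-60.2, 51.6). Tangency of A1 to CP means the radius TP is perpendicular to CP and tangency of A1 to SK means the radius TS is perpendicular to SK, with radius 5.4, so the center T sits 5.4 in from both sides at T = (-54.8, 46.2). Then |VT| = |T − V| = 71.7.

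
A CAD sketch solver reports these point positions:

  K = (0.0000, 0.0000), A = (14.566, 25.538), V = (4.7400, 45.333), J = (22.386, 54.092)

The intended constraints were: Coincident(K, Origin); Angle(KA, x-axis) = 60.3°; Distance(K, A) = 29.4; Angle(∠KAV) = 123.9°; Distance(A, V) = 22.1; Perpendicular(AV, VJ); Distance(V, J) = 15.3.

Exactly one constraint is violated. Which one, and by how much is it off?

Distance(V, J) = 15.3 — off by 4.40.

K = (0.00, 0.00) ✓; KA at 60.30° ✓; |KA| = 29.40 ✓; ∠KAV = 123.9° ✓; |AV| = 22.10 ✓; ∠(AV, VJ) = 90.00° ✓; |VJ| = 19.70 ✗.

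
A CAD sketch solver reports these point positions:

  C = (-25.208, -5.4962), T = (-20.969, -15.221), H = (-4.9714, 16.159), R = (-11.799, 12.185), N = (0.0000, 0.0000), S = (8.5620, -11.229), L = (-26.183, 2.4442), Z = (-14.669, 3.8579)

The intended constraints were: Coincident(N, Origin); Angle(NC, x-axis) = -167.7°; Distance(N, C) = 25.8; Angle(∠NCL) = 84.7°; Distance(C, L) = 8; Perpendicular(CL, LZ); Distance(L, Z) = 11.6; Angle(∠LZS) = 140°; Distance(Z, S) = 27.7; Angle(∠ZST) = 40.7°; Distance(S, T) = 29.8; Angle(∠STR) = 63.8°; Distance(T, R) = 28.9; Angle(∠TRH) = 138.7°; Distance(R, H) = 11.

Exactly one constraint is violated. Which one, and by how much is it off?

Distance(R, H) = 11 — off by 3.10.

N = (0.00, 0.00) ✓; NC at -167.7° ✓; |NC| = 25.80 ✓; ∠NCL = 84.70° ✓; |CL| = 8.000 ✓; ∠(CL, LZ) = 90.00° ✓; |LZ| = 11.60 ✓; ∠LZS = 140.0° ✓; |ZS| = 27.70 ✓; ∠ZST = 40.70° ✓; |ST| = 29.80 ✓; ∠STR = 63.80° ✓; |TR| = 28.90 ✓; ∠TRH = 138.7° ✓; |RH| = 7.900 ✗.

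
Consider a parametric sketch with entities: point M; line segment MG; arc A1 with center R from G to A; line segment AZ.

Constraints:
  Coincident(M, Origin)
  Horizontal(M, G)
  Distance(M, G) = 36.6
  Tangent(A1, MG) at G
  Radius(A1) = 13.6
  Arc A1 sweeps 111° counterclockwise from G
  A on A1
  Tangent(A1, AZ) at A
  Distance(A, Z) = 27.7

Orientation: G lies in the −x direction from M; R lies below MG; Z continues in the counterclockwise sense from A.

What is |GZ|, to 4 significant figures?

44.42

On A1, G sits at bearing 90° from R; a 111° counterclockwise sweep puts A at bearing 201°, so A = R + 13.6·(cos 201°, sin 201°) = (-49.30, -18.47). Since A1 is tangent to AZ there, RA ⟂ AZ, so AZ runs along (−sin 201°, cos 201°); with |AZ| = 27.7, Z = (-39.37, -44.33). Then |GZ| = |Z − G| = 44.42.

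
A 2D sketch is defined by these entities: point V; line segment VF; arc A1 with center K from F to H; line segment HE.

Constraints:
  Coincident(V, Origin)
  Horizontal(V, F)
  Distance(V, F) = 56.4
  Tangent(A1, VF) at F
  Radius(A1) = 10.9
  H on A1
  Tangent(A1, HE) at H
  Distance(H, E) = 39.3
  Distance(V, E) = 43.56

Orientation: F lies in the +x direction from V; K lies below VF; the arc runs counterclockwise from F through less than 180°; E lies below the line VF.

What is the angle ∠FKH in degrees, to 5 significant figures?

53.699°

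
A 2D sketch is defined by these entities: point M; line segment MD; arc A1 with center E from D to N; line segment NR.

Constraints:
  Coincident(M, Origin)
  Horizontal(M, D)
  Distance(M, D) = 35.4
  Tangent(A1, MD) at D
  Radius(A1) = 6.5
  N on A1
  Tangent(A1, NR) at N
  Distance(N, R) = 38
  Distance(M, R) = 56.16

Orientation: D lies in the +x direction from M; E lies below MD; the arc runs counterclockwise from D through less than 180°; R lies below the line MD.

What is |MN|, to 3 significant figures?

29.9

Checks: |ED| = 6.500 ✓; |EN| = 6.500 ✓; ∠(EN, NR) = 90.00° ✓; |NR| = 38.00 ✓; |MR| = 56.16 ✓.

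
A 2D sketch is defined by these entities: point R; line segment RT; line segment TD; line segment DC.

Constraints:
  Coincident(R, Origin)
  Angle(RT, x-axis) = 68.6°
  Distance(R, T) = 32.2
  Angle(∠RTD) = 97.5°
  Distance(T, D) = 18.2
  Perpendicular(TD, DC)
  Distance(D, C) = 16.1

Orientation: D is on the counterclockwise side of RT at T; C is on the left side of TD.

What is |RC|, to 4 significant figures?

27.43

R is at the origin; RT runs at 68.6° with length 32.2, so T = 32.2·(cos 68.6°, sin 68.6°) = (11.75, 29.98). ∠RTD = 97.5°, so TD runs at 68.6° + (180° − 97.5°) = 151.1° from the x-axis; with |TD| = 18.2, D = T + 18.2·(cos 151.1°, sin 151.1°) = (-4.184, 38.78). The perpendicularity gives DC at right angles to TD; with |DC| = 16.1 on the left of TD, C = D + 16.1·(-0.4833, -0.8755) = (-11.97, 24.68). Then |RC| = |C − R| = 27.43.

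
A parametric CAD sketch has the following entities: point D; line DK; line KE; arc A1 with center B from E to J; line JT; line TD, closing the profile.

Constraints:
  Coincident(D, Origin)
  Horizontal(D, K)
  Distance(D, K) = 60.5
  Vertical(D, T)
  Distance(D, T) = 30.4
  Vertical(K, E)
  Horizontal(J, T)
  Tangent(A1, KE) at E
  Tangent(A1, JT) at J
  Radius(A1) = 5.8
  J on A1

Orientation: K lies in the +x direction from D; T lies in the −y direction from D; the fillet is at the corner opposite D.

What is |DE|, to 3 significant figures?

65.3

D is at the origin; D and K share the same y with |DK| = 60.5 and K on the +x side, so K = (60.5, 0.00). D and T share the same x with |DT| = 30.4 and T on the −y side, so T = (0.00, -30.4). The virtual corner opposite D is at (60.5, -30.4). A1 meets KE tangentially, so BE is at right angles to KE and A1 meets JT tangentially, so BJ is at right angles to JT, with radius 5.8, so the center B sits 5.8 in from both sides at B = (54.7, -24.6). That places the tangent points at E = (60.5, -24.6) on KE and J = (54.7, -30.4) on JT. Then |DE| = |E − D| = 65.3.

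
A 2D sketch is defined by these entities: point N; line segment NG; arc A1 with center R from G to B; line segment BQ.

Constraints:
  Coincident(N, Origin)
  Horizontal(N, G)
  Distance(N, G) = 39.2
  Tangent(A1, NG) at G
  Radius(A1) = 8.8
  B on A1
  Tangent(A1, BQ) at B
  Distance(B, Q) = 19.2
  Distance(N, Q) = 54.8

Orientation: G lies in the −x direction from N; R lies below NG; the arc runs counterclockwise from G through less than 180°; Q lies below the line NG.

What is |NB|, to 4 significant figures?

48.88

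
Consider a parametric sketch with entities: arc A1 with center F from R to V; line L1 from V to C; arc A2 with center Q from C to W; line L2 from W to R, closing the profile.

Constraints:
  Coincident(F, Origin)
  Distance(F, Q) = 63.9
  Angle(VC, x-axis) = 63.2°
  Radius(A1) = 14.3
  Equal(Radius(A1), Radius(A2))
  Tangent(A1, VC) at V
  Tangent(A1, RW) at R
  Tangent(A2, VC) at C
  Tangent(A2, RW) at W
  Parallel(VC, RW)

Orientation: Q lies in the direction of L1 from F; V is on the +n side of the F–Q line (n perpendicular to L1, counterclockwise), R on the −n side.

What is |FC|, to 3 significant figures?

65.5

The slot axis is L1's direction at 63.2°, so u = (cos 63.2°, sin 63.2°) = (0.451, 0.893) and n = (−sin 63.2°, cos 63.2°) = (-0.893, 0.451). F is at the origin and Q lies 63.9 along u from F, so Q = 63.9·u = (28.8, 57.0). Tangency of A1 to both parallel lines with radius 14.3 puts V and R at F ± 14.3·n: V = (-12.8, 6.45), R = (12.8, -6.45). Equal radii place C and W the same way about Q: C = Q + 14.3·n = (16.0, 63.5), W = Q − 14.3·n = (41.6, 50.6). Then |FC| = |C − F| = 65.5.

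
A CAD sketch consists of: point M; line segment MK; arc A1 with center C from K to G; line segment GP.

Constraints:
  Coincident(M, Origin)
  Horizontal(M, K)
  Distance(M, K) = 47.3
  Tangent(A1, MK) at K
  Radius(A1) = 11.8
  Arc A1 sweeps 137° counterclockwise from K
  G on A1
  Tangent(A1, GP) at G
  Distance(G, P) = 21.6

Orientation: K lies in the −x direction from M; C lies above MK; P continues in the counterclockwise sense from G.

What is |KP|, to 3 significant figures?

36.0

On A1, K sits at bearing -90° from C; a 137° counterclockwise sweep puts G at bearing 47°, so G = C + 11.8·(cos 47°, sin 47°) = (-39.3, 20.4). Tangency of A1 to GP means the radius CG is perpendicular to GP, so GP runs along (−sin 47°, cos 47°); with |GP| = 21.6, P = (-55.0, 35.2). Then |KP| = |P − K| = 36.0.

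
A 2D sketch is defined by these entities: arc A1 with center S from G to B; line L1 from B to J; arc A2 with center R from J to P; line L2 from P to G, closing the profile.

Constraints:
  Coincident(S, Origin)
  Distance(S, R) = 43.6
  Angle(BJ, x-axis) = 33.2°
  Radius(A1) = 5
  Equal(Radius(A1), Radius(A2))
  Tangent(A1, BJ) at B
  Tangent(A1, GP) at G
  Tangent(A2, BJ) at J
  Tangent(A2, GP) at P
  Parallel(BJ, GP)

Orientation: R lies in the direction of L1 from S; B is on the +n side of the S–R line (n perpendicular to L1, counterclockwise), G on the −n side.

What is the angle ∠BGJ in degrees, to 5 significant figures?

77.082°

Tangency of A1 to both parallel lines with radius 5.0 puts B and G at S ± 5.0·n: B = (-2.7378, 4.1838), G = (2.7378, -4.1838). Equal radii place J and P the same way about R: J = R + 5.0·n = (33.745, 28.058), P = R − 5.0·n = (39.221, 19.690). Then cos ∠BGJ = GB·GJ / (|GB||GJ|), giving 77.082°.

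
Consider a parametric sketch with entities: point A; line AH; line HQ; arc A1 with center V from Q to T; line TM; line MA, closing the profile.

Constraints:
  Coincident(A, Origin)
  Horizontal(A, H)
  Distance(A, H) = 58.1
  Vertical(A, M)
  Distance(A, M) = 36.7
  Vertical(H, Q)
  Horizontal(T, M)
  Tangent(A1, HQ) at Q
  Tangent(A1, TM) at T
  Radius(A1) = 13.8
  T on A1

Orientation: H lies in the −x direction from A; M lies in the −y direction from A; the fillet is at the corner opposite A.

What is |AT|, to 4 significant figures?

57.53

A is at the origin; AH is horizontal with |AH| = 58.1 and H on the −x side, so H = (-58.10, 0.000). A and M share the same x with |AM| = 36.7 and M on the −y side, so M = (0.000, -36.70). The virtual corner opposite A is at (-58.10, -36.70). Tangency of A1 to HQ means the radius VQ is perpendicular to HQ and since A1 is tangent to TM there, VT ⟂ TM, with radius 13.8, so the center V sits 13.8 in from both sides at V = (-44.30, -22.90). That places the tangent points at Q = (-58.10, -22.90) on HQ and T = (-44.30, -36.70) on TM. Then |AT| = |T − A| = 57.53.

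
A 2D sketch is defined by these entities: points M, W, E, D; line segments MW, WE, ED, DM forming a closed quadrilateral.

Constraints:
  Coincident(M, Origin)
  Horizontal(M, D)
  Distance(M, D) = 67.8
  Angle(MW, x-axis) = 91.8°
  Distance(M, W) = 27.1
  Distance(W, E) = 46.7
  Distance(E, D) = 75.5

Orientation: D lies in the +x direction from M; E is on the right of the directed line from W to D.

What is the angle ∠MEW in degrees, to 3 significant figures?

9.59°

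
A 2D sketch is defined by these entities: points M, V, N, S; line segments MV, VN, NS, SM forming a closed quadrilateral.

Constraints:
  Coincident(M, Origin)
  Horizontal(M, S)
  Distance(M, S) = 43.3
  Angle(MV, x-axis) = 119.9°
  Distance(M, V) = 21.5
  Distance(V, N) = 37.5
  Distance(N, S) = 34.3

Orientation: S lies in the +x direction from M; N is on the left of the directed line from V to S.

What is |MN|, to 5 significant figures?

38.601

Checks: |VN| = 37.50 ✓; |NS| = 34.30 ✓.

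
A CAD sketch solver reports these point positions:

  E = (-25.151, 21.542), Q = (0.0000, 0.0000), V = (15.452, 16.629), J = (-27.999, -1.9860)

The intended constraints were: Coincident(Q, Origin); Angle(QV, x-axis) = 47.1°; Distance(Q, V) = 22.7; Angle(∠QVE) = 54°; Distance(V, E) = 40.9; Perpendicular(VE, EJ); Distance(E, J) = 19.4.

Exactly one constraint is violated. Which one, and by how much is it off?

Distance(E, J) = 19.4 — off by 4.30.

Q = (0.00, 0.00) ✓; QV at 47.10° ✓; |QV| = 22.70 ✓; ∠QVE = 54.00° ✓; |VE| = 40.90 ✓; ∠(VE, EJ) = 90.00° ✓; |EJ| = 23.70 ✗.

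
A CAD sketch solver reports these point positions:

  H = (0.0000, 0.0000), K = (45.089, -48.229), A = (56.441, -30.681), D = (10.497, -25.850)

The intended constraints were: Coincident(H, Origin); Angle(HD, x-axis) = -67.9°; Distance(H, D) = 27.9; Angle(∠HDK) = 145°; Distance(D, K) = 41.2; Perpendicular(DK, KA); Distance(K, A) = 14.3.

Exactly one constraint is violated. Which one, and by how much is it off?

Distance(K, A) = 14.3 — off by 6.60.

H = (0.00, 0.00) ✓; HD at -67.90° ✓; |HD| = 27.90 ✓; ∠HDK = 145.0° ✓; |DK| = 41.20 ✓; ∠(DK, KA) = 90.00° ✓; |KA| = 20.90 ✗.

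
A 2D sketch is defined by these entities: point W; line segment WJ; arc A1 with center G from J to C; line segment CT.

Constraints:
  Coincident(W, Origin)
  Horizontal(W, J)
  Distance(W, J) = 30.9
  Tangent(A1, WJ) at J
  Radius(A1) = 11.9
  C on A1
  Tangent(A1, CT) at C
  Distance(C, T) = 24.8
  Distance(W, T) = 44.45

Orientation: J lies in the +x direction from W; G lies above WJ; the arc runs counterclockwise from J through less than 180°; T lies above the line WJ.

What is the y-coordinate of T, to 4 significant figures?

38.18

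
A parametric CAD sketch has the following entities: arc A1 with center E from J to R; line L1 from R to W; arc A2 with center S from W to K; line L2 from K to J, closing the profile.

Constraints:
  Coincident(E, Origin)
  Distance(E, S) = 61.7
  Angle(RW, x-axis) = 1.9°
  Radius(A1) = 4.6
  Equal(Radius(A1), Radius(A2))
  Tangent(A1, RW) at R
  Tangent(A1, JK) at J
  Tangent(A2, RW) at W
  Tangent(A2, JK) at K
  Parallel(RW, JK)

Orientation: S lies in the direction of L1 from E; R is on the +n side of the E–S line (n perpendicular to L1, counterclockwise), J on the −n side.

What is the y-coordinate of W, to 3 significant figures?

6.64

The slot axis is L1's direction at 1.9°, so u = (cos 1.9°, sin 1.9°) = (0.999, 0.0332) and n = (−sin 1.9°, cos 1.9°) = (-0.0332, 0.999). E is at the origin and S lies 61.7 along u from E, so S = 61.7·u = (61.7, 2.05). Tangency of A1 to both parallel lines with radius 4.6 puts R and J at E ± 4.6·n: R = (-0.153, 4.60), J = (0.153, -4.60). Equal radii place W and K the same way about S: W = S + 4.6·n = (61.5, 6.64), K = S − 4.6·n = (61.8, -2.55). So W.y = 6.64.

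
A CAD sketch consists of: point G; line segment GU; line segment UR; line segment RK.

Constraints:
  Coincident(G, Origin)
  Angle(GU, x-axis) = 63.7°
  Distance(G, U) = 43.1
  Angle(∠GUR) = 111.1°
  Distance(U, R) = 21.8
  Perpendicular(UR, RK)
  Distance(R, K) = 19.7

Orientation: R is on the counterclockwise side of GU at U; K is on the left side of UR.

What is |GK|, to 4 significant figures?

42.58

∠GUR = 111.1°, so UR runs at 63.7° + (180° − 111.1°) = 132.6° from the x-axis; with |UR| = 21.8, R = U + 21.8·(cos 132.6°, sin 132.6°) = (4.340, 54.69). The perpendicularity gives RK at right angles to UR; with |RK| = 19.7 on the left of UR, K = R + 19.7·(-0.7361, -0.6769) = (-10.16, 41.35). Then |GK| = |K − G| = 42.58.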